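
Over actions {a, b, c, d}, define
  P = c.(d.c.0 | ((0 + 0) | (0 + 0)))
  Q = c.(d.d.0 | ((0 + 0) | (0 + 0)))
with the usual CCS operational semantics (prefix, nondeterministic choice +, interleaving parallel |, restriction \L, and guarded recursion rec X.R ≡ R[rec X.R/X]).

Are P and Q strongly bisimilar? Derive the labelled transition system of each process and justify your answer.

P ≁ Q

P's transition system — 4 states:
  s0 = c.(d.c.0 | ((0 + 0) | (0 + 0))) ⊢ ··c··> s1
  s1 = d.c.0 | ((0 + 0) | (0 + 0)) ⊢ ··d··> s2
  s2 = c.0 | ((0 + 0) | (0 + 0)) ⊢ ··c··> s3
  s3 = 0 | ((0 + 0) | (0 + 0)) ⊢ deadlocked
Q's transition system — 4 states:
  t0 = c.(d.d.0 | ((0 + 0) | (0 + 0))) ⊢ ··c··> t1
  t1 = d.d.0 | ((0 + 0) | (0 + 0)) ⊢ ··d··> t2
  t2 = d.0 | ((0 + 0) | (0 + 0)) ⊢ ··d··> t3
  t3 = 0 | ((0 + 0) | (0 + 0)) ⊢ deadlocked
Partition-refinement fixed point:
  B0 = {s0}
  B1 = {s1}
  B2 = {s2}
  B3 = {s3, t3}
  B4 = {t0}
  B5 = {t1}
  B6 = {t2}
s0 ∈ B0, t0 ∈ B4 → different blocks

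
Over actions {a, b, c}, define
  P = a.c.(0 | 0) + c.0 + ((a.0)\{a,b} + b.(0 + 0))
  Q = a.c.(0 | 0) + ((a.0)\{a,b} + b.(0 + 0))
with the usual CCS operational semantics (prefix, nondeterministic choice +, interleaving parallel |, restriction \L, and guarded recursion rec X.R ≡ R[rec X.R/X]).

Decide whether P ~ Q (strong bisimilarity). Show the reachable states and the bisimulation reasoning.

NO

LTS(P): 5 reachable states
  u0 = a.c.(0 | 0) + c.0 + ((a.0)\{a,b} + b.(0 + 0)) ⊢ ··a··> u1, ··b··> u2, ··c··> u3
  u1 = c.(0 | 0) ⊢ ··c··> u4
  u2 = 0 + 0 ⊢ deadlocked
  u3 = 0 ⊢ deadlocked
  u4 = 0 | 0 ⊢ deadlocked
LTS(Q): 4 reachable states
  v0 = a.c.(0 | 0) + ((a.0)\{a,b} + b.(0 + 0)) ⊢ ··a··> v1, ··b··> v2
  v1 = c.(0 | 0) ⊢ ··c··> v3
  v2 = 0 + 0 ⊢ deadlocked
  v3 = 0 | 0 ⊢ deadlocked
Coarsest stable partition (strong bisimilarity classes):
  B0 = {u0}
  B1 = {u1, v1}
  B2 = {u2, u3, u4, v2, v3}
  B3 = {v0}
u0 ∈ B0, v0 ∈ B3 → different blocks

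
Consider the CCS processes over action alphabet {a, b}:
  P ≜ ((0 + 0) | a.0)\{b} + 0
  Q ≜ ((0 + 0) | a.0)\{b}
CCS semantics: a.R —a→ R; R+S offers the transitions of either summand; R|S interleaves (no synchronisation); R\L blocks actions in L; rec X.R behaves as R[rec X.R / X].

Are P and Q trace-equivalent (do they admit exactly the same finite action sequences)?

trace-equivalent

LTS(P): 2 reachable states
  p0 = ((0 + 0) | a.0)\{b} + 0 | -a-> p1
  p1 = ((0 + 0) | 0)\{b} | stopped
LTS(Q): 2 reachable states
  q0 = ((0 + 0) | a.0)\{b} | -a-> q1
  q1 = ((0 + 0) | 0)\{b} | stopped
Bisimilarity quotient blocks:
  B0 = {p0, q0}
  B1 = {p1, q1}
p0 ∈ B0, q0 ∈ B0 → same block
Bisimilar ⇒ trace-equivalent.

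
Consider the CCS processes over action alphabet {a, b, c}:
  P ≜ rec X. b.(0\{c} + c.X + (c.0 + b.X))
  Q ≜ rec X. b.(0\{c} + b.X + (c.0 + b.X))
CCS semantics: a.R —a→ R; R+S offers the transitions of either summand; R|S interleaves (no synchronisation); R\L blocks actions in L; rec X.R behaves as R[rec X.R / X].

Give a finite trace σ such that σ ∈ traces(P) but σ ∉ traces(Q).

bcb

Reachable graph of P (3 states):
  p0 = rec X. b.(0\{c} + c.X + (c.0 + b.X)) :: =b=> p1
  p1 = 0\{c} + c.(rec X. b.(0\{c} + c.X + (c.0 + b.X))) + (c.0 + b.(rec X. b.(0\{c} + c.X + (c.0 + b.X)))) :: =b=> p0, =c=> p0, =c=> p2
  p2 = 0 :: (no moves)
Reachable graph of Q (3 states):
  q0 = rec X. b.(0\{c} + b.X + (c.0 + b.X)) :: =b=> q1
  q1 = 0\{c} + b.(rec X. b.(0\{c} + b.X + (c.0 + b.X))) + (c.0 + b.(rec X. b.(0\{c} + b.X + (c.0 + b.X)))) :: =b=> q0, =c=> q2
  q2 = 0 :: (no moves)
Run σ = ⟨bcb⟩ on P: start {p0}
  [1] b ⇒ {p1}
  [2] c ⇒ {p0, p2}
  [3] b ⇒ {p1}
  P completes σ.
Run σ = ⟨bcb⟩ on Q: start {q0}
  [1] b ⇒ {q1}
  [2] c ⇒ {q2}
  [3] b ⇒ ∅  — Q cannot continue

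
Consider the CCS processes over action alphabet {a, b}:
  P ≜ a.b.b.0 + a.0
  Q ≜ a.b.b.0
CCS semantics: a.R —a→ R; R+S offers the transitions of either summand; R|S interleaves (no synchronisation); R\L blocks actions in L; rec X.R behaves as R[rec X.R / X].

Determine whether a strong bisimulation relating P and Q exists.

P ≁ Q

P's transition system — 4 states:
  s0 = a.b.b.0 + a.0 :: —a→ s1, —a→ s2
  s1 = 0 :: (no moves)
  s2 = b.b.0 :: —b→ s3
  s3 = b.0 :: —b→ s1
Q's transition system — 4 states:
  t0 = a.b.b.0 :: —a→ t1
  t1 = b.b.0 :: —b→ t2
  t2 = b.0 :: —b→ t3
  t3 = 0 :: (no moves)
Partition-refinement fixed point:
  B0 = {s0}
  B1 = {s1, t3}
  B2 = {s2, t1}
  B3 = {s3, t2}
  B4 = {t0}
s0 ∈ B0, t0 ∈ B4 → different blocks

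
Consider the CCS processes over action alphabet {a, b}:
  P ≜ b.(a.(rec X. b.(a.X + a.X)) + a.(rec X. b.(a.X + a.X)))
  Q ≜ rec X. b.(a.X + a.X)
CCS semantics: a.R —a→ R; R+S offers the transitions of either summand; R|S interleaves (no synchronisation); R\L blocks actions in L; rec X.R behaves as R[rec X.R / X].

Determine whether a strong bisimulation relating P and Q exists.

P's transition system — 3 states:
  m0 = b.(a.(rec X. b.(a.X + a.X)) + a.(rec X. b.(a.X + a.X))) → —b→ m1
  m1 = a.(rec X. b.(a.X + a.X)) + a.(rec X. b.(a.X + a.X)) → —a→ m2
  m2 = rec X. b.(a.X + a.X) → —b→ m1
Q's transition system — 2 states:
  n0 = rec X. b.(a.X + a.X) → —b→ n1
  n1 = a.(rec X. b.(a.X + a.X)) + a.(rec X. b.(a.X + a.X)) → —a→ n0
Coarsest stable partition (strong bisimilarity classes):
  B0 = {m0, m2, n0}
  B1 = {m1, n1}
m0 ∈ B0, n0 ∈ B0 → same block

P ~ Q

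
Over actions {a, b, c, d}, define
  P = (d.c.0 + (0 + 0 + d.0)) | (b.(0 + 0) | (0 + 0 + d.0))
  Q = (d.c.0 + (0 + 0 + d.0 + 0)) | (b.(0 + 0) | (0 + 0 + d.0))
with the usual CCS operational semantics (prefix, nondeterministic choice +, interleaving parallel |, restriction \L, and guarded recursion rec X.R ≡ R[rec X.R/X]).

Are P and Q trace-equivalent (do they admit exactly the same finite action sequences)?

P's transition system — 12 states:
  m0 = (d.c.0 + (0 + 0 + d.0)) | (b.(0 + 0) | (0 + 0 + d.0)) | ··b··> m1, ··d··> m2, ··d··> m3, ··d··> m4
  m1 = (d.c.0 + (0 + 0 + d.0)) | ((0 + 0) | (0 + 0 + d.0)) | ··d··> m5, ··d··> m6, ··d··> m7
  m2 = (d.c.0 + (0 + 0 + d.0)) | (b.(0 + 0) | 0) | ··b··> m5, ··d··> m8, ··d··> m9
  m3 = 0 | (b.(0 + 0) | (0 + 0 + d.0)) | ··b··> m6, ··d··> m8
  m4 = c.0 | (b.(0 + 0) | (0 + 0 + d.0)) | ··b··> m7, ··c··> m3, ··d··> m9
  m5 = (d.c.0 + (0 + 0 + d.0)) | ((0 + 0) | 0) | ··d··> m10, ··d··> m11
  m6 = 0 | ((0 + 0) | (0 + 0 + d.0)) | ··d··> m10
  m7 = c.0 | ((0 + 0) | (0 + 0 + d.0)) | ··c··> m6, ··d··> m11
  m8 = 0 | (b.(0 + 0) | 0) | ··b··> m10
  m9 = c.0 | (b.(0 + 0) | 0) | ··b··> m11, ··c··> m8
  m10 = 0 | ((0 + 0) | 0) | ∅
  m11 = c.0 | ((0 + 0) | 0) | ··c··> m10
Q's transition system — 12 states:
  n0 = (d.c.0 + (0 + 0 + d.0 + 0)) | (b.(0 + 0) | (0 + 0 + d.0)) | ··b··> n1, ··d··> n2, ··d··> n3, ··d··> n4
  n1 = (d.c.0 + (0 + 0 + d.0 + 0)) | ((0 + 0) | (0 + 0 + d.0)) | ··d··> n5, ··d··> n6, ··d··> n7
  n2 = (d.c.0 + (0 + 0 + d.0 + 0)) | (b.(0 + 0) | 0) | ··b··> n5, ··d··> n8, ··d··> n9
  n3 = 0 | (b.(0 + 0) | (0 + 0 + d.0)) | ··b··> n6, ··d··> n8
  n4 = c.0 | (b.(0 + 0) | (0 + 0 + d.0)) | ··b··> n7, ··c··> n3, ··d··> n9
  n5 = (d.c.0 + (0 + 0 + d.0 + 0)) | ((0 + 0) | 0) | ··d··> n10, ··d··> n11
  n6 = 0 | ((0 + 0) | (0 + 0 + d.0)) | ··d··> n10
  n7 = c.0 | ((0 + 0) | (0 + 0 + d.0)) | ··c··> n6, ··d··> n11
  n8 = 0 | (b.(0 + 0) | 0) | ··b··> n10
  n9 = c.0 | (b.(0 + 0) | 0) | ··b··> n11, ··c··> n8
  n10 = 0 | ((0 + 0) | 0) | ∅
  n11 = c.0 | ((0 + 0) | 0) | ··c··> n10
Partition-refinement fixed point:
  B0 = {m0, n0}
  B1 = {m2, n2}
  B2 = {m8, n8}
  B3 = {m10, n10}
  B4 = {m5, n5}
  B5 = {m11, n11}
  B6 = {m9, n9}
  B7 = {m3, n3}
  B8 = {m6, n6}
  B9 = {m4, n4}
  B10 = {m7, n7}
  B11 = {m1, n1}
m0 ∈ B0, n0 ∈ B0 → same block
Bisimilar ⇒ trace-equivalent.

traces(P) = traces(Q)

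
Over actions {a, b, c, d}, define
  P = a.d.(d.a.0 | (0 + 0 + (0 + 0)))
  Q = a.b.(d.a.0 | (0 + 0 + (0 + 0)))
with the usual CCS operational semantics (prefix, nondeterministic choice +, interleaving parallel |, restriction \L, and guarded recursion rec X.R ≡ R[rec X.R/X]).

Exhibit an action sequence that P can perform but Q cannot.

ad

P's transition system — 5 states:
  p0 = a.d.(d.a.0 | (0 + 0 + (0 + 0))) has moves -a-> p1
  p1 = d.(d.a.0 | (0 + 0 + (0 + 0))) has moves -d-> p2
  p2 = d.a.0 | (0 + 0 + (0 + 0)) has moves -d-> p3
  p3 = a.0 | (0 + 0 + (0 + 0)) has moves -a-> p4
  p4 = 0 | (0 + 0 + (0 + 0)) has moves stopped
Q's transition system — 5 states:
  q0 = a.b.(d.a.0 | (0 + 0 + (0 + 0))) has moves -a-> q1
  q1 = b.(d.a.0 | (0 + 0 + (0 + 0))) has moves -b-> q2
  q2 = d.a.0 | (0 + 0 + (0 + 0)) has moves -d-> q3
  q3 = a.0 | (0 + 0 + (0 + 0)) has moves -a-> q4
  q4 = 0 | (0 + 0 + (0 + 0)) has moves stopped
Executing ad from P (initial set {p0}):
  step 1 (a): {p1}
  step 2 (d): {p2}
  ✓ P
Executing ad from Q (initial set {q0}):
  step 1 (a): {q1}
  step 2 (d): ∅ (Q stuck)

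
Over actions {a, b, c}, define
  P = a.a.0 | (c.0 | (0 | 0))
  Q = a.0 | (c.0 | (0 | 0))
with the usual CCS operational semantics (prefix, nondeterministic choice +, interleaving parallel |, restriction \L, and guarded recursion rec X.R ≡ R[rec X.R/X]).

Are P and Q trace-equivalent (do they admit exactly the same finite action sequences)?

NO — witness ⟨aa⟩

P's transition system — 6 states:
  u0 = a.a.0 | (c.0 | (0 | 0)) → =a=> u1, =c=> u2
  u1 = a.0 | (c.0 | (0 | 0)) → =a=> u3, =c=> u4
  u2 = a.a.0 | (0 | (0 | 0)) → =a=> u4
  u3 = 0 | (c.0 | (0 | 0)) → =c=> u5
  u4 = a.0 | (0 | (0 | 0)) → =a=> u5
  u5 = 0 | (0 | (0 | 0)) → stopped
Q's transition system — 4 states:
  v0 = a.0 | (c.0 | (0 | 0)) → =a=> v1, =c=> v2
  v1 = 0 | (c.0 | (0 | 0)) → =c=> v3
  v2 = a.0 | (0 | (0 | 0)) → =a=> v3
  v3 = 0 | (0 | (0 | 0)) → stopped
Trace ⟨aa⟩ through P, begin at {u0}:
  step 1 (a): {u1}
  step 2 (a): {u3}
  — P admits the full trace.
Trace ⟨aa⟩ through Q, begin at {v0}:
  step 1 (a): {v1}
  step 2 (a): ∅ (Q stuck)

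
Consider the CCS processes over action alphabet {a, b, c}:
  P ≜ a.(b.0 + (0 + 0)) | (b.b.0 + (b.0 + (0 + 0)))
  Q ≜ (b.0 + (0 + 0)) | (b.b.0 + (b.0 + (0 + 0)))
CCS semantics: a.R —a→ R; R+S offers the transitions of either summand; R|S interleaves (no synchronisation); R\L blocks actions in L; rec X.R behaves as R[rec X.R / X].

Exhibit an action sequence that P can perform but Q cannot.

a

LTS(P): 9 reachable states
  u0 = a.(b.0 + (0 + 0)) | (b.b.0 + (b.0 + (0 + 0))) :: --a--▸ u1, --b--▸ u2, --b--▸ u3
  u1 = (b.0 + (0 + 0)) | (b.b.0 + (b.0 + (0 + 0))) :: --b--▸ u4, --b--▸ u5, --b--▸ u6
  u2 = a.(b.0 + (0 + 0)) | 0 :: --a--▸ u4
  u3 = a.(b.0 + (0 + 0)) | b.0 :: --a--▸ u5, --b--▸ u2
  u4 = (b.0 + (0 + 0)) | 0 :: --b--▸ u7
  u5 = (b.0 + (0 + 0)) | b.0 :: --b--▸ u4, --b--▸ u8
  u6 = 0 | (b.b.0 + (b.0 + (0 + 0))) :: --b--▸ u7, --b--▸ u8
  u7 = 0 | 0 :: (no moves)
  u8 = 0 | b.0 :: --b--▸ u7
LTS(Q): 6 reachable states
  v0 = (b.0 + (0 + 0)) | (b.b.0 + (b.0 + (0 + 0))) :: --b--▸ v1, --b--▸ v2, --b--▸ v3
  v1 = (b.0 + (0 + 0)) | 0 :: --b--▸ v4
  v2 = (b.0 + (0 + 0)) | b.0 :: --b--▸ v1, --b--▸ v5
  v3 = 0 | (b.b.0 + (b.0 + (0 + 0))) :: --b--▸ v4, --b--▸ v5
  v4 = 0 | 0 :: (no moves)
  v5 = 0 | b.0 :: --b--▸ v4
Executing a from P (initial set {u0}):
  [1] a ⇒ {u1}
  — P admits the full trace.
Executing a from Q (initial set {v0}):
  [1] a ⇒ ∅  — Q cannot continue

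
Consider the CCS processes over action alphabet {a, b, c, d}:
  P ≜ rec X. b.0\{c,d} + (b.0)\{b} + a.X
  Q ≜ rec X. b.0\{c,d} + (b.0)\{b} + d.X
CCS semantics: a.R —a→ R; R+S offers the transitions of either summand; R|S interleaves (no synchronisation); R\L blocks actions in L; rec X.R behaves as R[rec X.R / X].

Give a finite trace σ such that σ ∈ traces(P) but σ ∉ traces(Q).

a

Reachable graph of P (2 states):
  p0 = rec X. b.0\{c,d} + (b.0)\{b} + a.X → =a=> p0, =b=> p1
  p1 = 0\{c,d} → ∅
Reachable graph of Q (2 states):
  q0 = rec X. b.0\{c,d} + (b.0)\{b} + d.X → =b=> q1, =d=> q0
  q1 = 0\{c,d} → ∅
Run σ = ⟨a⟩ on P: start {p0}
  after a @ step 1: {p0}
  P completes σ.
Run σ = ⟨a⟩ on Q: start {q0}
  after a @ step 1: no successor for Q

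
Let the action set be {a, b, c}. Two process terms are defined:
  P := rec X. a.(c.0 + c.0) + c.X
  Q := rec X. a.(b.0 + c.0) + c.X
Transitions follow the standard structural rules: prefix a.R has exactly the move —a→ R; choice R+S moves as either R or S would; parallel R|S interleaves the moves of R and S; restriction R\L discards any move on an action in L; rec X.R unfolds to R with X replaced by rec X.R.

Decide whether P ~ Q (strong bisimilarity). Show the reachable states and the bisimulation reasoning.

P's transition system — 3 states:
  p0 = rec X. a.(c.0 + c.0) + c.X | —a→ p1, —c→ p0
  p1 = c.0 + c.0 | —c→ p2
  p2 = 0 | (no moves)
Q's transition system — 3 states:
  q0 = rec X. a.(b.0 + c.0) + c.X | —a→ q1, —c→ q0
  q1 = b.0 + c.0 | —b→ q2, —c→ q2
  q2 = 0 | (no moves)
Bisimilarity quotient blocks:
  B0 = {p0}
  B1 = {p1}
  B2 = {p2, q2}
  B3 = {q0}
  B4 = {q1}
p0 ∈ B0, q0 ∈ B3 → different blocks

not bisimilar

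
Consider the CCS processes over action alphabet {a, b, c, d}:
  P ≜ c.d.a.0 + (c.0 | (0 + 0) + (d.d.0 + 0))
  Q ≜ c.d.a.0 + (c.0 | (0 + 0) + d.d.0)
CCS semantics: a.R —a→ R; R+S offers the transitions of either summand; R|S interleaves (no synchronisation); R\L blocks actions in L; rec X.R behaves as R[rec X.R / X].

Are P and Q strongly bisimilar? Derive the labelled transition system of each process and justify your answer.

Reachable graph of P (6 states):
  m0 = c.d.a.0 + (c.0 | (0 + 0) + (d.d.0 + 0)) has moves -c-> m1, -c-> m2, -d-> m3
  m1 = 0 | (0 + 0) has moves stopped
  m2 = d.a.0 has moves -d-> m4
  m3 = d.0 has moves -d-> m5
  m4 = a.0 has moves -a-> m5
  m5 = 0 has moves stopped
Reachable graph of Q (6 states):
  n0 = c.d.a.0 + (c.0 | (0 + 0) + d.d.0) has moves -c-> n1, -c-> n2, -d-> n3
  n1 = 0 | (0 + 0) has moves stopped
  n2 = d.a.0 has moves -d-> n4
  n3 = d.0 has moves -d-> n5
  n4 = a.0 has moves -a-> n5
  n5 = 0 has moves stopped
Coarsest stable partition (strong bisimilarity classes):
  B0 = {m0, n0}
  B1 = {m1, m5, n1, n5}
  B2 = {m2, n2}
  B3 = {m4, n4}
  B4 = {m3, n3}
m0 ∈ B0, n0 ∈ B0 → same block

P ~ Q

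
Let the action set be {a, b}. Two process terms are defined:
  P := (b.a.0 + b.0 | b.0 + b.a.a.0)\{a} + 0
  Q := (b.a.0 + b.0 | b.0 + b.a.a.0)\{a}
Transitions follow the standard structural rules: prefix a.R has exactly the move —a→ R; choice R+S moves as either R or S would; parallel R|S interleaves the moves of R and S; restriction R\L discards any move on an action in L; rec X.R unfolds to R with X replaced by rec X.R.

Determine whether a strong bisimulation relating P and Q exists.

P's transition system — 6 states:
  u0 = (b.a.0 + b.0 | b.0 + b.a.a.0)\{a} + 0 ⊢ --b--▸ u1, --b--▸ u2, --b--▸ u3, --b--▸ u4
  u1 = (0 | b.0)\{a} ⊢ --b--▸ u5
  u2 = (a.0)\{a} ⊢ stopped
  u3 = (a.a.0)\{a} ⊢ stopped
  u4 = (b.0 | 0)\{a} ⊢ --b--▸ u5
  u5 = (0 | 0)\{a} ⊢ stopped
Q's transition system — 6 states:
  v0 = (b.a.0 + b.0 | b.0 + b.a.a.0)\{a} ⊢ --b--▸ v1, --b--▸ v2, --b--▸ v3, --b--▸ v4
  v1 = (0 | b.0)\{a} ⊢ --b--▸ v5
  v2 = (a.0)\{a} ⊢ stopped
  v3 = (a.a.0)\{a} ⊢ stopped
  v4 = (b.0 | 0)\{a} ⊢ --b--▸ v5
  v5 = (0 | 0)\{a} ⊢ stopped
Partition-refinement fixed point:
  B0 = {u0, v0}
  B1 = {u1, u4, v1, v4}
  B2 = {u2, u3, u5, v2, v3, v5}
u0 ∈ B0, v0 ∈ B0 → same block

YES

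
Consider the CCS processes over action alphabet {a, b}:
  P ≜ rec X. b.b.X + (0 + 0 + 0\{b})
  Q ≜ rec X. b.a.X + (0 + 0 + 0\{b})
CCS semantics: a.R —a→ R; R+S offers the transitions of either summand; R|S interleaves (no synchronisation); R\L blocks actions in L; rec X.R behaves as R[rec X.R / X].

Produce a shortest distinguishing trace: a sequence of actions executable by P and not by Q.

P's transition system — 2 states:
  p0 = rec X. b.b.X + (0 + 0 + 0\{b}) :: ··b··> p1
  p1 = b.(rec X. b.b.X + (0 + 0 + 0\{b})) :: ··b··> p0
Q's transition system — 2 states:
  q0 = rec X. b.a.X + (0 + 0 + 0\{b}) :: ··b··> q1
  q1 = a.(rec X. b.a.X + (0 + 0 + 0\{b})) :: ··a··> q0
Run σ = ⟨bb⟩ on P: start {p0}
  [1] b ⇒ {p1}
  [2] b ⇒ {p0}
  — P admits the full trace.
Run σ = ⟨bb⟩ on Q: start {q0}
  [1] b ⇒ {q1}
  [2] b ⇒ ∅ (Q stuck)

bb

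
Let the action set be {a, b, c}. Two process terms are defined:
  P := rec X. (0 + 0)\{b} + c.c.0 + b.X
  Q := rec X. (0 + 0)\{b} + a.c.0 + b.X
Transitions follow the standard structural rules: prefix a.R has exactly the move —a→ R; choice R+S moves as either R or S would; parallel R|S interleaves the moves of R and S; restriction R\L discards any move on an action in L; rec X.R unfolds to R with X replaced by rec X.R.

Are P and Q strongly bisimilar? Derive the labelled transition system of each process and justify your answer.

P ≁ Q

LTS(P): 3 reachable states
  p0 = rec X. (0 + 0)\{b} + c.c.0 + b.X :: --b--▸ p0, --c--▸ p1
  p1 = c.0 :: --c--▸ p2
  p2 = 0 :: stopped
LTS(Q): 3 reachable states
  q0 = rec X. (0 + 0)\{b} + a.c.0 + b.X :: --a--▸ q1, --b--▸ q0
  q1 = c.0 :: --c--▸ q2
  q2 = 0 :: stopped
Bisimilarity quotient blocks:
  B0 = {p0}
  B1 = {p1, q1}
  B2 = {p2, q2}
  B3 = {q0}
p0 ∈ B0, q0 ∈ B3 → different blocks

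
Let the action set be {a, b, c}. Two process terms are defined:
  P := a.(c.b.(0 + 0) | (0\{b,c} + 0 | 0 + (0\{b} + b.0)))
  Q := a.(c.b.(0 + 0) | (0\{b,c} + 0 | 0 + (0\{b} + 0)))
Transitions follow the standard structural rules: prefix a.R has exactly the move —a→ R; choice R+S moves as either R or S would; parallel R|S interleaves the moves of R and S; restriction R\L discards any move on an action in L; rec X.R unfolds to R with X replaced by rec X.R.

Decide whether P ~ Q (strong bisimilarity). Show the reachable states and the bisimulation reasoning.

P ≁ Q

Reachable graph of P (7 states):
  p0 = a.(c.b.(0 + 0) | (0\{b,c} + 0 | 0 + (0\{b} + b.0))) :: ··a··> p1
  p1 = c.b.(0 + 0) | (0\{b,c} + 0 | 0 + (0\{b} + b.0)) :: ··b··> p2, ··c··> p3
  p2 = c.b.(0 + 0) | 0 :: ··c··> p4
  p3 = b.(0 + 0) | (0\{b,c} + 0 | 0 + (0\{b} + b.0)) :: ··b··> p4, ··b··> p5
  p4 = b.(0 + 0) | 0 :: ··b··> p6
  p5 = (0 + 0) | (0\{b,c} + 0 | 0 + (0\{b} + b.0)) :: ··b··> p6
  p6 = (0 + 0) | 0 :: ·
Reachable graph of Q (4 states):
  q0 = a.(c.b.(0 + 0) | (0\{b,c} + 0 | 0 + (0\{b} + 0))) :: ··a··> q1
  q1 = c.b.(0 + 0) | (0\{b,c} + 0 | 0 + (0\{b} + 0)) :: ··c··> q2
  q2 = b.(0 + 0) | (0\{b,c} + 0 | 0 + (0\{b} + 0)) :: ··b··> q3
  q3 = (0 + 0) | (0\{b,c} + 0 | 0 + (0\{b} + 0)) :: ·
Partition-refinement fixed point:
  B0 = {p0}
  B1 = {p1}
  B2 = {p3}
  B3 = {p4, p5, q2}
  B4 = {p6, q3}
  B5 = {p2, q1}
  B6 = {q0}
p0 ∈ B0, q0 ∈ B6 → different blocks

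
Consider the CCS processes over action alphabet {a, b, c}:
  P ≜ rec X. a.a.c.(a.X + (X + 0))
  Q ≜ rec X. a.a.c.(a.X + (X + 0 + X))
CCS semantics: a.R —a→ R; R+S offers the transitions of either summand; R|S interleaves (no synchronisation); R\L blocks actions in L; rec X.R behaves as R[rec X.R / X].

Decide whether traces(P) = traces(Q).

Reachable graph of P (4 states):
  m0 = rec X. a.a.c.(a.X + (X + 0)) ⊢ —a→ m1
  m1 = a.c.(a.(rec X. a.a.c.(a.X + (X + 0))) + ((rec X. a.a.c.(a.X + (X + 0))) + 0)) ⊢ —a→ m2
  m2 = c.(a.(rec X. a.a.c.(a.X + (X + 0))) + ((rec X. a.a.c.(a.X + (X + 0))) + 0)) ⊢ —c→ m3
  m3 = a.(rec X. a.a.c.(a.X + (X + 0))) + ((rec X. a.a.c.(a.X + (X + 0))) + 0) ⊢ —a→ m0, —a→ m1
Reachable graph of Q (4 states):
  n0 = rec X. a.a.c.(a.X + (X + 0 + X)) ⊢ —a→ n1
  n1 = a.c.(a.(rec X. a.a.c.(a.X + (X + 0 + X))) + ((rec X. a.a.c.(a.X + (X + 0 + X))) + 0 + (rec X. a.a.c.(a.X + (X + 0 + X))))) ⊢ —a→ n2
  n2 = c.(a.(rec X. a.a.c.(a.X + (X + 0 + X))) + ((rec X. a.a.c.(a.X + (X + 0 + X))) + 0 + (rec X. a.a.c.(a.X + (X + 0 + X))))) ⊢ —c→ n3
  n3 = a.(rec X. a.a.c.(a.X + (X + 0 + X))) + ((rec X. a.a.c.(a.X + (X + 0 + X))) + 0 + (rec X. a.a.c.(a.X + (X + 0 + X)))) ⊢ —a→ n0, —a→ n1
Coarsest stable partition (strong bisimilarity classes):
  B0 = {m0, n0}
  B1 = {m1, n1}
  B2 = {m2, n2}
  B3 = {m3, n3}
m0 ∈ B0, n0 ∈ B0 → same block
Bisimilar ⇒ trace-equivalent.

trace-equivalent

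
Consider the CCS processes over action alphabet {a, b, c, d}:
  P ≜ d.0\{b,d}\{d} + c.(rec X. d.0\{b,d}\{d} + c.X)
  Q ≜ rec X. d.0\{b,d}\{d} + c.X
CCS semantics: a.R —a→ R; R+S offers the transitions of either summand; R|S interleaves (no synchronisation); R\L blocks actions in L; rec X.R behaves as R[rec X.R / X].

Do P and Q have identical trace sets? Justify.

trace-equivalent

Reachable graph of P (3 states):
  s0 = d.0\{b,d}\{d} + c.(rec X. d.0\{b,d}\{d} + c.X) :: —c→ s1, —d→ s2
  s1 = rec X. d.0\{b,d}\{d} + c.X :: —c→ s1, —d→ s2
  s2 = 0\{b,d}\{d} :: ·
Reachable graph of Q (2 states):
  t0 = rec X. d.0\{b,d}\{d} + c.X :: —c→ t0, —d→ t1
  t1 = 0\{b,d}\{d} :: ·
Bisimilarity quotient blocks:
  B0 = {s0, s1, t0}
  B1 = {s2, t1}
s0 ∈ B0, t0 ∈ B0 → same block
Bisimilar ⇒ trace-equivalent.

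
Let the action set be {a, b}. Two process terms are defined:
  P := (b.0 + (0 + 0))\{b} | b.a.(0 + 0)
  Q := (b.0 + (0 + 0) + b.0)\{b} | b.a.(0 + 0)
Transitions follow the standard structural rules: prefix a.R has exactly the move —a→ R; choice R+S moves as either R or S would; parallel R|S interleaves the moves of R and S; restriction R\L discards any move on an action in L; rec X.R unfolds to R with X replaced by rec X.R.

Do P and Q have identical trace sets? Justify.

P's transition system — 3 states:
  m0 = (b.0 + (0 + 0))\{b} | b.a.(0 + 0) → -b-> m1
  m1 = (b.0 + (0 + 0))\{b} | a.(0 + 0) → -a-> m2
  m2 = (b.0 + (0 + 0))\{b} | (0 + 0) → ∅
Q's transition system — 3 states:
  n0 = (b.0 + (0 + 0) + b.0)\{b} | b.a.(0 + 0) → -b-> n1
  n1 = (b.0 + (0 + 0) + b.0)\{b} | a.(0 + 0) → -a-> n2
  n2 = (b.0 + (0 + 0) + b.0)\{b} | (0 + 0) → ∅
Partition-refinement fixed point:
  B0 = {m0, n0}
  B1 = {m1, n1}
  B2 = {m2, n2}
m0 ∈ B0, n0 ∈ B0 → same block
Bisimilar ⇒ trace-equivalent.

traces(P) = traces(Q)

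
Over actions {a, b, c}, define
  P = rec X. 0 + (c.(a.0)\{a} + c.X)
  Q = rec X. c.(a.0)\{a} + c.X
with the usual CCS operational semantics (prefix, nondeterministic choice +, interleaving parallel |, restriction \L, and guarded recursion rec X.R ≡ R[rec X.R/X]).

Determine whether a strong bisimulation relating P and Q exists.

P's transition system — 2 states:
  m0 = rec X. 0 + (c.(a.0)\{a} + c.X) has moves -c-> m0, -c-> m1
  m1 = (a.0)\{a} has moves deadlocked
Q's transition system — 2 states:
  n0 = rec X. c.(a.0)\{a} + c.X has moves -c-> n0, -c-> n1
  n1 = (a.0)\{a} has moves deadlocked
Bisimilarity quotient blocks:
  B0 = {m0, n0}
  B1 = {m1, n1}
m0 ∈ B0, n0 ∈ B0 → same block

YES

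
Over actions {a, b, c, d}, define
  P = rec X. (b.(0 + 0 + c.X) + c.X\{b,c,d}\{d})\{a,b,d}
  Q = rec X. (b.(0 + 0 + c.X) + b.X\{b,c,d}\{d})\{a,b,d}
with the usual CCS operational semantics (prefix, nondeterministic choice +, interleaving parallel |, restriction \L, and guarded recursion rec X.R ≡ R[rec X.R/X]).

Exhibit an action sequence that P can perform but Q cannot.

LTS(P): 2 reachable states
  u0 = rec X. (b.(0 + 0 + c.X) + c.X\{b,c,d}\{d})\{a,b,d} ⊢ --c--▸ u1
  u1 = (rec X. (b.(0 + 0 + c.X) + c.X\{b,c,d}\{d})\{a,b,d})\{b,c,d}\{d}\{a,b,d} ⊢ (no moves)
LTS(Q): 1 reachable states
  v0 = rec X. (b.(0 + 0 + c.X) + b.X\{b,c,d}\{d})\{a,b,d} ⊢ (no moves)
Run σ = ⟨c⟩ on P: start {u0}
  after c @ step 1: {u1}
  P completes σ.
Run σ = ⟨c⟩ on Q: start {v0}
  after c @ step 1: no successor for Q

c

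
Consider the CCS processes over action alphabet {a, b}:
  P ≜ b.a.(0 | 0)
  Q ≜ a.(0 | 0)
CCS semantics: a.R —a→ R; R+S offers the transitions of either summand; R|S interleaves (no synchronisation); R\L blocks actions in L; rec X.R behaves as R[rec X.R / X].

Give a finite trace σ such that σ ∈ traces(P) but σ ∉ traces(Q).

b

LTS(P): 3 reachable states
  p0 = b.a.(0 | 0) | ··b··> p1
  p1 = a.(0 | 0) | ··a··> p2
  p2 = 0 | 0 | ∅
LTS(Q): 2 reachable states
  q0 = a.(0 | 0) | ··a··> q1
  q1 = 0 | 0 | ∅
Trace ⟨b⟩ through P, begin at {p0}:
  step 1 (b): {p1}
  — P admits the full trace.
Trace ⟨b⟩ through Q, begin at {q0}:
  step 1 (b): ∅ (Q stuck)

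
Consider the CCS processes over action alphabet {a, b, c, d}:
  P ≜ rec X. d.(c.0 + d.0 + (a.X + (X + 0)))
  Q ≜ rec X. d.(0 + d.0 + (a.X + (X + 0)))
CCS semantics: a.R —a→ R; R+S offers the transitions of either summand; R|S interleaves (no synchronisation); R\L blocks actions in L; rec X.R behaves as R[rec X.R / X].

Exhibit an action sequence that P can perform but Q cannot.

dc

Reachable graph of P (3 states):
  m0 = rec X. d.(c.0 + d.0 + (a.X + (X + 0))) → —d→ m1
  m1 = c.0 + d.0 + (a.(rec X. d.(c.0 + d.0 + (a.X + (X + 0)))) + ((rec X. d.(c.0 + d.0 + (a.X + (X + 0)))) + 0)) → —a→ m0, —c→ m2, —d→ m1, —d→ m2
  m2 = 0 → ·
Reachable graph of Q (3 states):
  n0 = rec X. d.(0 + d.0 + (a.X + (X + 0))) → —d→ n1
  n1 = 0 + d.0 + (a.(rec X. d.(0 + d.0 + (a.X + (X + 0)))) + ((rec X. d.(0 + d.0 + (a.X + (X + 0)))) + 0)) → —a→ n0, —d→ n1, —d→ n2
  n2 = 0 → ·
Run σ = ⟨dc⟩ on P: start {m0}
  step 1 (d): {m1}
  step 2 (c): {m2}
  P completes σ.
Run σ = ⟨dc⟩ on Q: start {n0}
  step 1 (d): {n1}
  step 2 (c): ∅  — Q cannot continue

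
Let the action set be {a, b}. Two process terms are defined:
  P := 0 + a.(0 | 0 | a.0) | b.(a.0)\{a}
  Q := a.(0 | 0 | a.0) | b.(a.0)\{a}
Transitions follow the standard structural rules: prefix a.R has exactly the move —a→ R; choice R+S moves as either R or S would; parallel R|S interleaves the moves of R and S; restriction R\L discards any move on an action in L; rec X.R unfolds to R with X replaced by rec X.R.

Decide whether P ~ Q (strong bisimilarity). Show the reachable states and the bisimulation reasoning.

Reachable graph of P (6 states):
  s0 = 0 + a.(0 | 0 | a.0) | b.(a.0)\{a} → --a--▸ s1, --b--▸ s2
  s1 = 0 | 0 | a.0 | b.(a.0)\{a} → --a--▸ s3, --b--▸ s4
  s2 = a.(0 | 0 | a.0) | (a.0)\{a} → --a--▸ s4
  s3 = 0 | 0 | 0 | b.(a.0)\{a} → --b--▸ s5
  s4 = 0 | 0 | a.0 | (a.0)\{a} → --a--▸ s5
  s5 = 0 | 0 | 0 | (a.0)\{a} → stopped
Reachable graph of Q (6 states):
  t0 = a.(0 | 0 | a.0) | b.(a.0)\{a} → --a--▸ t1, --b--▸ t2
  t1 = 0 | 0 | a.0 | b.(a.0)\{a} → --a--▸ t3, --b--▸ t4
  t2 = a.(0 | 0 | a.0) | (a.0)\{a} → --a--▸ t4
  t3 = 0 | 0 | 0 | b.(a.0)\{a} → --b--▸ t5
  t4 = 0 | 0 | a.0 | (a.0)\{a} → --a--▸ t5
  t5 = 0 | 0 | 0 | (a.0)\{a} → stopped
Coarsest stable partition (strong bisimilarity classes):
  B0 = {s0, t0}
  B1 = {s1, t1}
  B2 = {s3, t3}
  B3 = {s5, t5}
  B4 = {s4, t4}
  B5 = {s2, t2}
s0 ∈ B0, t0 ∈ B0 → same block

bisimilar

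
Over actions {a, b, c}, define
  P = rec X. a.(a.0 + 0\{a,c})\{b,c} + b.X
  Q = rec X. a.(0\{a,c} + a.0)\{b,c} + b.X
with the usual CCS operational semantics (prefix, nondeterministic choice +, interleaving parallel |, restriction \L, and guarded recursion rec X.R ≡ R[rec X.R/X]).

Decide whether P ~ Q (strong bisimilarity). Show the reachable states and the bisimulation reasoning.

P ~ Q

Reachable graph of P (3 states):
  s0 = rec X. a.(a.0 + 0\{a,c})\{b,c} + b.X has moves -a-> s1, -b-> s0
  s1 = (a.0 + 0\{a,c})\{b,c} has moves -a-> s2
  s2 = 0\{b,c} has moves (no moves)
Reachable graph of Q (3 states):
  t0 = rec X. a.(0\{a,c} + a.0)\{b,c} + b.X has moves -a-> t1, -b-> t0
  t1 = (0\{a,c} + a.0)\{b,c} has moves -a-> t2
  t2 = 0\{b,c} has moves (no moves)
Coarsest stable partition (strong bisimilarity classes):
  B0 = {s0, t0}
  B1 = {s1, t1}
  B2 = {s2, t2}
s0 ∈ B0, t0 ∈ B0 → same block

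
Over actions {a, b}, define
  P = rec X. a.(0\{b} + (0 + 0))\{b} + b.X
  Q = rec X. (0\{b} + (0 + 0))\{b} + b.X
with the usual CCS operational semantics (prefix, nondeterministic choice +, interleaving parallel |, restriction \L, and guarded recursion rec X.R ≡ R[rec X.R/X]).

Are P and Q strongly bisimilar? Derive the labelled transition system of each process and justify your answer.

NO

Reachable graph of P (2 states):
  m0 = rec X. a.(0\{b} + (0 + 0))\{b} + b.X has moves ··a··> m1, ··b··> m0
  m1 = (0\{b} + (0 + 0))\{b} has moves ·
Reachable graph of Q (1 states):
  n0 = rec X. (0\{b} + (0 + 0))\{b} + b.X has moves ··b··> n0
Bisimilarity quotient blocks:
  B0 = {m0}
  B1 = {m1}
  B2 = {n0}
m0 ∈ B0, n0 ∈ B2 → different blocks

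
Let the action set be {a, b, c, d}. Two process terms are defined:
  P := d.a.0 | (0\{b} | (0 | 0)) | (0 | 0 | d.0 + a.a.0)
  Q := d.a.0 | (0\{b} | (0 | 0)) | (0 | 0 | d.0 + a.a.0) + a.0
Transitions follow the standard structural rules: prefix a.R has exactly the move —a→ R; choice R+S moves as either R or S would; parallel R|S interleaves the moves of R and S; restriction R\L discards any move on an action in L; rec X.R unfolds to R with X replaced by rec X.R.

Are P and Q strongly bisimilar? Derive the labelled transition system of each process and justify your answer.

P ≁ Q

P's transition system — 12 states:
  m0 = d.a.0 | (0\{b} | (0 | 0)) | (0 | 0 | d.0 + a.a.0) ⊢ —a→ m1, —d→ m2, —d→ m3
  m1 = d.a.0 | (0\{b} | (0 | 0)) | a.0 ⊢ —a→ m4, —d→ m5
  m2 = a.0 | (0\{b} | (0 | 0)) | (0 | 0 | d.0 + a.a.0) ⊢ —a→ m5, —a→ m6, —d→ m7
  m3 = d.a.0 | (0\{b} | (0 | 0)) | (0 | 0 | 0) ⊢ —d→ m7
  m4 = d.a.0 | (0\{b} | (0 | 0)) | 0 ⊢ —d→ m8
  m5 = a.0 | (0\{b} | (0 | 0)) | a.0 ⊢ —a→ m8, —a→ m9
  m6 = 0 | (0\{b} | (0 | 0)) | (0 | 0 | d.0 + a.a.0) ⊢ —a→ m9, —d→ m10
  m7 = a.0 | (0\{b} | (0 | 0)) | (0 | 0 | 0) ⊢ —a→ m10
  m8 = a.0 | (0\{b} | (0 | 0)) | 0 ⊢ —a→ m11
  m9 = 0 | (0\{b} | (0 | 0)) | a.0 ⊢ —a→ m11
  m10 = 0 | (0\{b} | (0 | 0)) | (0 | 0 | 0) ⊢ ∅
  m11 = 0 | (0\{b} | (0 | 0)) | 0 ⊢ ∅
Q's transition system — 13 states:
  n0 = d.a.0 | (0\{b} | (0 | 0)) | (0 | 0 | d.0 + a.a.0) + a.0 ⊢ —a→ n1, —a→ n2, —d→ n3, —d→ n4
  n1 = 0 ⊢ ∅
  n2 = d.a.0 | (0\{b} | (0 | 0)) | a.0 ⊢ —a→ n5, —d→ n6
  n3 = a.0 | (0\{b} | (0 | 0)) | (0 | 0 | d.0 + a.a.0) ⊢ —a→ n6, —a→ n7, —d→ n8
  n4 = d.a.0 | (0\{b} | (0 | 0)) | (0 | 0 | 0) ⊢ —d→ n8
  n5 = d.a.0 | (0\{b} | (0 | 0)) | 0 ⊢ —d→ n9
  n6 = a.0 | (0\{b} | (0 | 0)) | a.0 ⊢ —a→ n10, —a→ n9
  n7 = 0 | (0\{b} | (0 | 0)) | (0 | 0 | d.0 + a.a.0) ⊢ —a→ n10, —d→ n11
  n8 = a.0 | (0\{b} | (0 | 0)) | (0 | 0 | 0) ⊢ —a→ n11
  n9 = a.0 | (0\{b} | (0 | 0)) | 0 ⊢ —a→ n12
  n10 = 0 | (0\{b} | (0 | 0)) | a.0 ⊢ —a→ n12
  n11 = 0 | (0\{b} | (0 | 0)) | (0 | 0 | 0) ⊢ ∅
  n12 = 0 | (0\{b} | (0 | 0)) | 0 ⊢ ∅
Bisimilarity quotient blocks:
  B0 = {m0}
  B1 = {m3, m4, n4, n5}
  B2 = {m7, m8, m9, n10, n8, n9}
  B3 = {m10, m11, n1, n11, n12}
  B4 = {m2, n3}
  B5 = {m5, n6}
  B6 = {m6, n7}
  B7 = {m1, n2}
  B8 = {n0}
m0 ∈ B0, n0 ∈ B8 → different blocks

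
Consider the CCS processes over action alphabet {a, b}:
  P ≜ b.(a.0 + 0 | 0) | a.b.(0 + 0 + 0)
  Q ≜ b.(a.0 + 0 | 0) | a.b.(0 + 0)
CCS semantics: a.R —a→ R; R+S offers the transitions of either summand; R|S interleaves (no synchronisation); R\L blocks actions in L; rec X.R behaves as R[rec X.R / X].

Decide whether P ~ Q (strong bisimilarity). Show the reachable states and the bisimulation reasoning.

LTS(P): 9 reachable states
  p0 = b.(a.0 + 0 | 0) | a.b.(0 + 0 + 0) → ··a··> p1, ··b··> p2
  p1 = b.(a.0 + 0 | 0) | b.(0 + 0 + 0) → ··b··> p3, ··b··> p4
  p2 = (a.0 + 0 | 0) | a.b.(0 + 0 + 0) → ··a··> p3, ··a··> p5
  p3 = (a.0 + 0 | 0) | b.(0 + 0 + 0) → ··a··> p6, ··b··> p7
  p4 = b.(a.0 + 0 | 0) | (0 + 0 + 0) → ··b··> p7
  p5 = 0 | a.b.(0 + 0 + 0) → ··a··> p6
  p6 = 0 | b.(0 + 0 + 0) → ··b··> p8
  p7 = (a.0 + 0 | 0) | (0 + 0 + 0) → ··a··> p8
  p8 = 0 | (0 + 0 + 0) → deadlocked
LTS(Q): 9 reachable states
  q0 = b.(a.0 + 0 | 0) | a.b.(0 + 0) → ··a··> q1, ··b··> q2
  q1 = b.(a.0 + 0 | 0) | b.(0 + 0) → ··b··> q3, ··b··> q4
  q2 = (a.0 + 0 | 0) | a.b.(0 + 0) → ··a··> q3, ··a··> q5
  q3 = (a.0 + 0 | 0) | b.(0 + 0) → ··a··> q6, ··b··> q7
  q4 = b.(a.0 + 0 | 0) | (0 + 0) → ··b··> q7
  q5 = 0 | a.b.(0 + 0) → ··a··> q6
  q6 = 0 | b.(0 + 0) → ··b··> q8
  q7 = (a.0 + 0 | 0) | (0 + 0) → ··a··> q8
  q8 = 0 | (0 + 0) → deadlocked
Coarsest stable partition (strong bisimilarity classes):
  B0 = {p0, q0}
  B1 = {p1, q1}
  B2 = {p4, q4}
  B3 = {p7, q7}
  B4 = {p8, q8}
  B5 = {p3, q3}
  B6 = {p6, q6}
  B7 = {p2, q2}
  B8 = {p5, q5}
p0 ∈ B0, q0 ∈ B0 → same block

bisimilar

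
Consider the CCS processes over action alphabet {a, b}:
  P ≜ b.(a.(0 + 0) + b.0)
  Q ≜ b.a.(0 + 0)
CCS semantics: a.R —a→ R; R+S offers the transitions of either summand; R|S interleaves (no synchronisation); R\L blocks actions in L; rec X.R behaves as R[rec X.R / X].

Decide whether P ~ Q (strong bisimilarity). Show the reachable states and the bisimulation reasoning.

not bisimilar

P's transition system — 4 states:
  p0 = b.(a.(0 + 0) + b.0) has moves =b=> p1
  p1 = a.(0 + 0) + b.0 has moves =a=> p2, =b=> p3
  p2 = 0 + 0 has moves stopped
  p3 = 0 has moves stopped
Q's transition system — 3 states:
  q0 = b.a.(0 + 0) has moves =b=> q1
  q1 = a.(0 + 0) has moves =a=> q2
  q2 = 0 + 0 has moves stopped
Coarsest stable partition (strong bisimilarity classes):
  B0 = {p0}
  B1 = {p1}
  B2 = {p2, p3, q2}
  B3 = {q0}
  B4 = {q1}
p0 ∈ B0, q0 ∈ B3 → different blocks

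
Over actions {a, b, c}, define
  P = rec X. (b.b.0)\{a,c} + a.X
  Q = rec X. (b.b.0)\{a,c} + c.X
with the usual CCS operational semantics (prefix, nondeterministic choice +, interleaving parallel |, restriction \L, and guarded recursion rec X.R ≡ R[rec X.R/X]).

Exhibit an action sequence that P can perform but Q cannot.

P's transition system — 3 states:
  p0 = rec X. (b.b.0)\{a,c} + a.X has moves =a=> p0, =b=> p1
  p1 = (b.0)\{a,c} has moves =b=> p2
  p2 = 0\{a,c} has moves ·
Q's transition system — 3 states:
  q0 = rec X. (b.b.0)\{a,c} + c.X has moves =b=> q1, =c=> q0
  q1 = (b.0)\{a,c} has moves =b=> q2
  q2 = 0\{a,c} has moves ·
Run σ = ⟨a⟩ on P: start {p0}
  [1] a ⇒ {p0}
  — P admits the full trace.
Run σ = ⟨a⟩ on Q: start {q0}
  [1] a ⇒ ∅ (Q stuck)

a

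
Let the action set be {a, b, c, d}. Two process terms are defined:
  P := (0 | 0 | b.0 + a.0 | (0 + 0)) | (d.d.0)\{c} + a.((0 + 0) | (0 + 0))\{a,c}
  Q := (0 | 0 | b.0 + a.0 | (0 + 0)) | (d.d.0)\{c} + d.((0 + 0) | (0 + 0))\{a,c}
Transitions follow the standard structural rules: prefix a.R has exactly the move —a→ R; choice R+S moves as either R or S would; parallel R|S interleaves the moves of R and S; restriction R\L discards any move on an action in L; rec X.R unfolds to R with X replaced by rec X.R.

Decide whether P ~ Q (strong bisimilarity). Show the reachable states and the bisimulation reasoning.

Reachable graph of P (10 states):
  u0 = (0 | 0 | b.0 + a.0 | (0 + 0)) | (d.d.0)\{c} + a.((0 + 0) | (0 + 0))\{a,c} | -a-> u1, -a-> u2, -b-> u3, -d-> u4
  u1 = ((0 + 0) | (0 + 0))\{a,c} | deadlocked
  u2 = 0 | (0 + 0) | (d.d.0)\{c} | -d-> u5
  u3 = 0 | 0 | 0 | (d.d.0)\{c} | -d-> u6
  u4 = (0 | 0 | b.0 + a.0 | (0 + 0)) | (d.0)\{c} | -a-> u5, -b-> u6, -d-> u7
  u5 = 0 | (0 + 0) | (d.0)\{c} | -d-> u8
  u6 = 0 | 0 | 0 | (d.0)\{c} | -d-> u9
  u7 = (0 | 0 | b.0 + a.0 | (0 + 0)) | 0\{c} | -a-> u8, -b-> u9
  u8 = 0 | (0 + 0) | 0\{c} | deadlocked
  u9 = 0 | 0 | 0 | 0\{c} | deadlocked
Reachable graph of Q (10 states):
  v0 = (0 | 0 | b.0 + a.0 | (0 + 0)) | (d.d.0)\{c} + d.((0 + 0) | (0 + 0))\{a,c} | -a-> v1, -b-> v2, -d-> v3, -d-> v4
  v1 = 0 | (0 + 0) | (d.d.0)\{c} | -d-> v5
  v2 = 0 | 0 | 0 | (d.d.0)\{c} | -d-> v6
  v3 = ((0 + 0) | (0 + 0))\{a,c} | deadlocked
  v4 = (0 | 0 | b.0 + a.0 | (0 + 0)) | (d.0)\{c} | -a-> v5, -b-> v6, -d-> v7
  v5 = 0 | (0 + 0) | (d.0)\{c} | -d-> v8
  v6 = 0 | 0 | 0 | (d.0)\{c} | -d-> v9
  v7 = (0 | 0 | b.0 + a.0 | (0 + 0)) | 0\{c} | -a-> v8, -b-> v9
  v8 = 0 | (0 + 0) | 0\{c} | deadlocked
  v9 = 0 | 0 | 0 | 0\{c} | deadlocked
Bisimilarity quotient blocks:
  B0 = {u0}
  B1 = {u2, u3, v1, v2}
  B2 = {u5, u6, v5, v6}
  B3 = {u1, u8, u9, v3, v8, v9}
  B4 = {u4, v4}
  B5 = {u7, v7}
  B6 = {v0}
u0 ∈ B0, v0 ∈ B6 → different blocks

P ≁ Q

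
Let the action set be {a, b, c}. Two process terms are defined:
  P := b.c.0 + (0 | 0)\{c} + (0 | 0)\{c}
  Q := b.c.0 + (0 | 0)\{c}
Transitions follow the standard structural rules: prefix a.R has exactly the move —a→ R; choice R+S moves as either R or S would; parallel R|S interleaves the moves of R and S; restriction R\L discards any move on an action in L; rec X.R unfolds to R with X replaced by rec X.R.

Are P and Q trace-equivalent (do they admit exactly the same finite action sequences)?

YES

P's transition system — 3 states:
  m0 = b.c.0 + (0 | 0)\{c} + (0 | 0)\{c} ⊢ -b-> m1
  m1 = c.0 ⊢ -c-> m2
  m2 = 0 ⊢ ·
Q's transition system — 3 states:
  n0 = b.c.0 + (0 | 0)\{c} ⊢ -b-> n1
  n1 = c.0 ⊢ -c-> n2
  n2 = 0 ⊢ ·
Coarsest stable partition (strong bisimilarity classes):
  B0 = {m0, n0}
  B1 = {m1, n1}
  B2 = {m2, n2}
m0 ∈ B0, n0 ∈ B0 → same block
Bisimilar ⇒ trace-equivalent.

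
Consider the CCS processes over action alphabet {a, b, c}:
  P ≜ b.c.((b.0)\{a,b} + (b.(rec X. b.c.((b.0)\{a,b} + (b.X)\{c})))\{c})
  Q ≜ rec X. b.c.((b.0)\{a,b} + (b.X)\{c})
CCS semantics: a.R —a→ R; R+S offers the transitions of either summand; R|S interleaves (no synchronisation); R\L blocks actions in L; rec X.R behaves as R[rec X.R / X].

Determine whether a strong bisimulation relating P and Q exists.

LTS(P): 5 reachable states
  p0 = b.c.((b.0)\{a,b} + (b.(rec X. b.c.((b.0)\{a,b} + (b.X)\{c})))\{c}) has moves =b=> p1
  p1 = c.((b.0)\{a,b} + (b.(rec X. b.c.((b.0)\{a,b} + (b.X)\{c})))\{c}) has moves =c=> p2
  p2 = (b.0)\{a,b} + (b.(rec X. b.c.((b.0)\{a,b} + (b.X)\{c})))\{c} has moves =b=> p3
  p3 = (rec X. b.c.((b.0)\{a,b} + (b.X)\{c}))\{c} has moves =b=> p4
  p4 = (c.((b.0)\{a,b} + (b.(rec X. b.c.((b.0)\{a,b} + (b.X)\{c})))\{c}))\{c} has moves stopped
LTS(Q): 5 reachable states
  q0 = rec X. b.c.((b.0)\{a,b} + (b.X)\{c}) has moves =b=> q1
  q1 = c.((b.0)\{a,b} + (b.(rec X. b.c.((b.0)\{a,b} + (b.X)\{c})))\{c}) has moves =c=> q2
  q2 = (b.0)\{a,b} + (b.(rec X. b.c.((b.0)\{a,b} + (b.X)\{c})))\{c} has moves =b=> q3
  q3 = (rec X. b.c.((b.0)\{a,b} + (b.X)\{c}))\{c} has moves =b=> q4
  q4 = (c.((b.0)\{a,b} + (b.(rec X. b.c.((b.0)\{a,b} + (b.X)\{c})))\{c}))\{c} has moves stopped
Partition-refinement fixed point:
  B0 = {p0, q0}
  B1 = {p1, q1}
  B2 = {p2, q2}
  B3 = {p3, q3}
  B4 = {p4, q4}
p0 ∈ B0, q0 ∈ B0 → same block

bisimilar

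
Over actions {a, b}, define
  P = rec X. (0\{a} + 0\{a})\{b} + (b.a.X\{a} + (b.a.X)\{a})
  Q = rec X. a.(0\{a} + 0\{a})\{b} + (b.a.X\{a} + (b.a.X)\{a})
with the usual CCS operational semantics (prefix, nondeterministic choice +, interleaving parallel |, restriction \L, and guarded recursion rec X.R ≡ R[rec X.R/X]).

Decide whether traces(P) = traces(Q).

traces(P) ≠ traces(Q) — witness ⟨a⟩

Reachable graph of P (6 states):
  s0 = rec X. (0\{a} + 0\{a})\{b} + (b.a.X\{a} + (b.a.X)\{a}) :: -b-> s1, -b-> s2
  s1 = (a.(rec X. (0\{a} + 0\{a})\{b} + (b.a.X\{a} + (b.a.X)\{a})))\{a} :: stopped
  s2 = a.(rec X. (0\{a} + 0\{a})\{b} + (b.a.X\{a} + (b.a.X)\{a}))\{a} :: -a-> s3
  s3 = (rec X. (0\{a} + 0\{a})\{b} + (b.a.X\{a} + (b.a.X)\{a}))\{a} :: -b-> s4, -b-> s5
  s4 = (a.(rec X. (0\{a} + 0\{a})\{b} + (b.a.X\{a} + (b.a.X)\{a})))\{a}\{a} :: stopped
  s5 = (a.(rec X. (0\{a} + 0\{a})\{b} + (b.a.X\{a} + (b.a.X)\{a}))\{a})\{a} :: stopped
Reachable graph of Q (7 states):
  t0 = rec X. a.(0\{a} + 0\{a})\{b} + (b.a.X\{a} + (b.a.X)\{a}) :: -a-> t1, -b-> t2, -b-> t3
  t1 = (0\{a} + 0\{a})\{b} :: stopped
  t2 = (a.(rec X. a.(0\{a} + 0\{a})\{b} + (b.a.X\{a} + (b.a.X)\{a})))\{a} :: stopped
  t3 = a.(rec X. a.(0\{a} + 0\{a})\{b} + (b.a.X\{a} + (b.a.X)\{a}))\{a} :: -a-> t4
  t4 = (rec X. a.(0\{a} + 0\{a})\{b} + (b.a.X\{a} + (b.a.X)\{a}))\{a} :: -b-> t5, -b-> t6
  t5 = (a.(rec X. a.(0\{a} + 0\{a})\{b} + (b.a.X\{a} + (b.a.X)\{a})))\{a}\{a} :: stopped
  t6 = (a.(rec X. a.(0\{a} + 0\{a})\{b} + (b.a.X\{a} + (b.a.X)\{a}))\{a})\{a} :: stopped
Run σ = ⟨a⟩ on Q: start {t0}
  after a @ step 1: {t1}
  Q completes σ.
Run σ = ⟨a⟩ on P: start {s0}
  after a @ step 1: no successor for P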